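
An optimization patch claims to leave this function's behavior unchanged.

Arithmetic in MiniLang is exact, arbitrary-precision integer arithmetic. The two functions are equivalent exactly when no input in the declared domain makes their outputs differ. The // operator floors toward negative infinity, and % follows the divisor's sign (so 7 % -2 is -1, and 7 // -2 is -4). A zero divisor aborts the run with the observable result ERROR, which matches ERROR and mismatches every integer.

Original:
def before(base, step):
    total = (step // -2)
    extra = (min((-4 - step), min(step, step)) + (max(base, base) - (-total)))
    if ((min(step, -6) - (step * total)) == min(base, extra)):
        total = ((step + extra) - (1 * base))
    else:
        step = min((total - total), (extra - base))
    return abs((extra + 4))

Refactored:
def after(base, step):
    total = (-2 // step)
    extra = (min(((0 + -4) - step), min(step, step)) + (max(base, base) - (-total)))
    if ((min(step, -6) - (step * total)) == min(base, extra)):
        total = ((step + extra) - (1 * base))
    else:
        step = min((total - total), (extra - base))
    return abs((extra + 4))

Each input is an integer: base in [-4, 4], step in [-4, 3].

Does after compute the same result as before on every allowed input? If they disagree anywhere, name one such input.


Evaluate both at base=-4, step=-4.
before: total becomes 2; next extra becomes -6; next ((min(step, -6) - (step * total)) == min(base, extra)) evaluates to false; next step becomes -2; next final value 2
after: total becomes 0; next extra becomes -8; next ((min(step, -6) - (step * total)) == min(base, extra)) evaluates to false; next step becomes -4; next final value 4
2 != 4, so the rewrite changes behavior.
verdict: not equivalent; witness: base=-4, step=-4


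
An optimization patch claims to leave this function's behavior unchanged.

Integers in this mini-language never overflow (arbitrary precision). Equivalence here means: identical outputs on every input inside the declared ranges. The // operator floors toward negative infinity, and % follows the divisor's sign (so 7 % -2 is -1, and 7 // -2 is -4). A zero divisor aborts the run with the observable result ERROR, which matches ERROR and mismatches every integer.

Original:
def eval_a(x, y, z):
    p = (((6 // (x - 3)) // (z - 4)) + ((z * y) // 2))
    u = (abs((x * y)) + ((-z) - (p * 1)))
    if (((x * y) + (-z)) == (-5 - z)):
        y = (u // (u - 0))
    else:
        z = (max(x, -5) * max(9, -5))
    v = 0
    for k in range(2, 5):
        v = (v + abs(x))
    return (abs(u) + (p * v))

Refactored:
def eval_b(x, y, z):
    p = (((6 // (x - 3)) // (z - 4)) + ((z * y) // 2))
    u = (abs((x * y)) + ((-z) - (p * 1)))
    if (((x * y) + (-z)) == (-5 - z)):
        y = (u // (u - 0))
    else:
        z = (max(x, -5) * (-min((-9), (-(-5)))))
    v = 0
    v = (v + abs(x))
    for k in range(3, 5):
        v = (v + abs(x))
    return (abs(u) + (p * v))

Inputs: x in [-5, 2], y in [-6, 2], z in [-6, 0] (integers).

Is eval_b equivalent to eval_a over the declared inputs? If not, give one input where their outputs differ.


Equivalent — the differences include statement counts differ, plus min/max/abs usage differs, plus arithmetic usage differs, plus loop structure differs, yet no declared input distinguishes the two.
As a probe, take x=-2, y=2, z=-2: eval_a runs p = -2; u = 8; (((x * y) + (-z)) == (-5 - z)) -> false; z = -18; v = 0; [k=2]; v = 2; [k=3]; v = 4; [k=4]; v = 6; return -4; eval_b runs p = -2; u = 8; (((x * y) + (-z)) == (-5 - z)) -> false; z = -18; v = 0; v = 2; [k=3]; v = 4; [k=4]; v = 6; return -4; both end at -4.
An exhaustive pass over the 504 declared inputs shows identical outputs.
verdict: equivalent


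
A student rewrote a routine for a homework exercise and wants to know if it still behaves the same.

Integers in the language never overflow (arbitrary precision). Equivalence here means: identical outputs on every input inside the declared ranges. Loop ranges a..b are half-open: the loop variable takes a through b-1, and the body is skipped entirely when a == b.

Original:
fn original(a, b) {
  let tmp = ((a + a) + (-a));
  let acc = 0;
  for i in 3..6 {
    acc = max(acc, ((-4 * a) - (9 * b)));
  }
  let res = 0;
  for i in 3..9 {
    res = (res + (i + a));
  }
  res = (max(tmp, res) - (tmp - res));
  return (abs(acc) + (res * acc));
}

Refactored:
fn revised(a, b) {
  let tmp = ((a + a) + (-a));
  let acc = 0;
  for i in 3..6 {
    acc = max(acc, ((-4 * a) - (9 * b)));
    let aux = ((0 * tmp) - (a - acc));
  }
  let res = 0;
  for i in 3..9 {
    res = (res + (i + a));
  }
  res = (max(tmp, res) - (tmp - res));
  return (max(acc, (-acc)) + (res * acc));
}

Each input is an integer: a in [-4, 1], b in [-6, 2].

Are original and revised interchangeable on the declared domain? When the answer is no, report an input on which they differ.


Side by side, the visible changes include: statement counts differ; also constant usage differs; also local variable names differ; also arithmetic usage differs; also min/max/abs usage differs.
As a probe, take a=-3, b=-2: original runs tmp = -3; acc = 0; [i=3]; acc = 30; [i=4]; acc = 30; [i=5]; acc = 30; res = 0; [i=3]; res = 0; [i=4]; res = 1; [i=5]; res = 3; [i=6]; res = 6; [i=7]; res = 10; [i=8]; res = 15; res = 33; return 1020; revised runs tmp = -3; acc = 0; [i=3]; acc = 30; aux = 33; [i=4]; acc = 30; aux = 33; [i=5]; acc = 30; aux = 33; res = 0; [i=3]; res = 0; [i=4]; res = 1; [i=5]; res = 3; [i=6]; res = 6; [i=7]; res = 10; [i=8]; res = 15; res = 33; return 1020; both end at 1020.
An exhaustive pass over the 54 declared inputs shows identical outputs.
verdict: equivalent


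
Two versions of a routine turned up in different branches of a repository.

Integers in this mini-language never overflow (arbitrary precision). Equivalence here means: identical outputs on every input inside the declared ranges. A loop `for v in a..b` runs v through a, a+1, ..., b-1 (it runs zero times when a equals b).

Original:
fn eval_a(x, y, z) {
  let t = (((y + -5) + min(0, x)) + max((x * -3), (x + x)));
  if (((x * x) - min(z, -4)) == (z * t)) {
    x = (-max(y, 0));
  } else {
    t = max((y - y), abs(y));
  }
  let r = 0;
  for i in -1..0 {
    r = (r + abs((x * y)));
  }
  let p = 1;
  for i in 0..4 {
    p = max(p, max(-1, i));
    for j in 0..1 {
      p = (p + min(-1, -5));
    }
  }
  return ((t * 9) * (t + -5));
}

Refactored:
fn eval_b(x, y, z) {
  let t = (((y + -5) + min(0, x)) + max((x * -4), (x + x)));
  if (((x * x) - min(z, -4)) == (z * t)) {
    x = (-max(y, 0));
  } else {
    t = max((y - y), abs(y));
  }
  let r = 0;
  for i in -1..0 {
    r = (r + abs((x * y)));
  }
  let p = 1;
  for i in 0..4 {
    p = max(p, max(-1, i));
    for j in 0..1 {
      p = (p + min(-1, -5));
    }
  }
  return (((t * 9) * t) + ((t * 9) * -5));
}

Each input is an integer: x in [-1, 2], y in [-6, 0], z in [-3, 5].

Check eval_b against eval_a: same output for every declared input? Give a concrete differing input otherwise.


Try x=-1, y=-3, z=-1.
eval_a: t becomes -6; next (((x * x) - min(z, -4)) == (z * t)) evaluates to false; next t becomes 3; next r becomes 0; next at i=-1:; next r becomes 3; next p becomes 1; next at i=0:; next p becomes 1; next at j=0:; next p becomes -4; next at i=1:; next p becomes 1; next at j=0:; next p becomes -4; next at i=2:; next p becomes 2; next at j=0:; next p becomes -3; next at i=3:; next p becomes 3; next at j=0:; next p becomes -2; next final value -54
eval_b: t becomes -5; next (((x * x) - min(z, -4)) == (z * t)) evaluates to true; next x becomes 0; next r becomes 0; next at i=-1:; next r becomes 0; next p becomes 1; next at i=0:; next p becomes 1; next at j=0:; next p becomes -4; next at i=1:; next p becomes 1; next at j=0:; next p becomes -4; next at i=2:; next p becomes 2; next at j=0:; next p becomes -3; next at i=3:; next p becomes 3; next at j=0:; next p becomes -2; next final value 450
-54 != 450, so the rewrite changes behavior.
verdict: not equivalent; witness: x=-1, y=-3, z=-1


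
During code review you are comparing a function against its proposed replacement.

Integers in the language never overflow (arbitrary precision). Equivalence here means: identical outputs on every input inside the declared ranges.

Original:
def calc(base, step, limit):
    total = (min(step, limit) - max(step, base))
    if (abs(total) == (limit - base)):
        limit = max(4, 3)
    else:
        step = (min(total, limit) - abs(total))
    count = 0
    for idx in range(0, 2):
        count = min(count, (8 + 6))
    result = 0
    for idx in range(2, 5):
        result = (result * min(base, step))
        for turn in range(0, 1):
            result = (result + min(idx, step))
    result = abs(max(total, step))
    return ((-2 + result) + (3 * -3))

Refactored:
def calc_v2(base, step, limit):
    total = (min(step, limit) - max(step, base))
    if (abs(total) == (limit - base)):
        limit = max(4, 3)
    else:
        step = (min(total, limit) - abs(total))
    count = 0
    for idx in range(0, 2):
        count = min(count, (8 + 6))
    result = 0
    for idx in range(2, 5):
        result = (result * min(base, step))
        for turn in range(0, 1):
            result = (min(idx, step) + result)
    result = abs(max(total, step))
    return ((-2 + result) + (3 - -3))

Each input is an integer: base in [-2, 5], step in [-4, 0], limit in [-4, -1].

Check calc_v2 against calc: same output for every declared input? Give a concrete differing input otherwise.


Run the pair on base=-2, step=-4, limit=-4.
calc: total := -2 | (abs(total) == (limit - base)): false | step := -6 | count := 0 | iter idx=0: | count := 0 | iter idx=1: | count := 0 | result := 0 | iter idx=2: | result := 0 | iter turn=0: | result := -6 | iter idx=3: | result := 36 | iter turn=0: | result := 30 | iter idx=4: | result := -180 | iter turn=0: | result := -186 | result := 2 | result -9
calc_v2: total := -2 | (abs(total) == (limit - base)): false | step := -6 | count := 0 | iter idx=0: | count := 0 | iter idx=1: | count := 0 | result := 0 | iter idx=2: | result := 0 | iter turn=0: | result := -6 | iter idx=3: | result := 36 | iter turn=0: | result := 30 | iter idx=4: | result := -180 | iter turn=0: | result := -186 | result := 2 | result 6
-9 != 6, so the rewrite changes behavior.
verdict: not equivalent; witness: base=-2, step=-4, limit=-4


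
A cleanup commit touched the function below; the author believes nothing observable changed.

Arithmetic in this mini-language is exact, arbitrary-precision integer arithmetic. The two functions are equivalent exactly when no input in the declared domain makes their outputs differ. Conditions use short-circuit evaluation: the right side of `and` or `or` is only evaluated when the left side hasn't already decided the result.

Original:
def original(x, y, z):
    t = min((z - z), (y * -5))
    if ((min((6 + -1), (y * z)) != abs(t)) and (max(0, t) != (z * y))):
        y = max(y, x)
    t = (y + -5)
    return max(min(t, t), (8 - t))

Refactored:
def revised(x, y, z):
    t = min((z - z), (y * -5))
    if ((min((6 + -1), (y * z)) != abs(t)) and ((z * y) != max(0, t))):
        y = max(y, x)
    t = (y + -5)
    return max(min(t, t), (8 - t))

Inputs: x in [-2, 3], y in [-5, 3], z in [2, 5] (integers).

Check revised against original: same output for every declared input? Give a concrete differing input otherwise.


Changes here: same computation, different form; the full 216-point sweep finds no disagreement.
verdict: equivalent


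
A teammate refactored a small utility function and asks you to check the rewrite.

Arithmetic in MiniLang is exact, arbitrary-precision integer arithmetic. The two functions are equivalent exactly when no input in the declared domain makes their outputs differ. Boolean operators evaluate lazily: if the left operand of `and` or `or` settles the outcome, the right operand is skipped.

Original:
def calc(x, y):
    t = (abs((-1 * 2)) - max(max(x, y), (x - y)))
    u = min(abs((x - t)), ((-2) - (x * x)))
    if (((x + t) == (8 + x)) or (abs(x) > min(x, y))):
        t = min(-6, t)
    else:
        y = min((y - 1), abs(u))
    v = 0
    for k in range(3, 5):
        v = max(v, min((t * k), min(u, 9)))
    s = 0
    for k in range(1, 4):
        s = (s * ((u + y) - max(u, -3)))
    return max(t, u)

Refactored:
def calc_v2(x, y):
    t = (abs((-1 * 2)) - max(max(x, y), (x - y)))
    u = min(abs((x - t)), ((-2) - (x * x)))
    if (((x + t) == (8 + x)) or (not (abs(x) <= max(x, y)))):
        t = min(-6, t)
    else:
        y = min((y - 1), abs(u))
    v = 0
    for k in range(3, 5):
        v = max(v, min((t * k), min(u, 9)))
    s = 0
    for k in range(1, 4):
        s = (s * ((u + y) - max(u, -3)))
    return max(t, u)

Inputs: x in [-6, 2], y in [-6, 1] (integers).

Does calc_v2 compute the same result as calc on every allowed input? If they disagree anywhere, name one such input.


Consider the input x=-1, y=1.
calc: t becomes 1; next u becomes -3; next (((x + t) == (8 + x)) or (abs(x) > min(x, y))) evaluates to true; next t becomes -6; next v becomes 0; next at k=3:; next v becomes 0; next at k=4:; next v becomes 0; next s becomes 0; next at k=1:; next s becomes 0; next at k=2:; next s becomes 0; next at k=3:; next s becomes 0; next final value -3
calc_v2: t becomes 1; next u becomes -3; next (((x + t) == (8 + x)) or (not (abs(x) <= max(x, y)))) evaluates to false; next y becomes 0; next v becomes 0; next at k=3:; next v becomes 0; next at k=4:; next v becomes 0; next s becomes 0; next at k=1:; next s becomes 0; next at k=2:; next s becomes 0; next at k=3:; next s becomes 0; next final value 1
-3 != 1, so the rewrite changes behavior.
verdict: not equivalent; witness: x=-1, y=1


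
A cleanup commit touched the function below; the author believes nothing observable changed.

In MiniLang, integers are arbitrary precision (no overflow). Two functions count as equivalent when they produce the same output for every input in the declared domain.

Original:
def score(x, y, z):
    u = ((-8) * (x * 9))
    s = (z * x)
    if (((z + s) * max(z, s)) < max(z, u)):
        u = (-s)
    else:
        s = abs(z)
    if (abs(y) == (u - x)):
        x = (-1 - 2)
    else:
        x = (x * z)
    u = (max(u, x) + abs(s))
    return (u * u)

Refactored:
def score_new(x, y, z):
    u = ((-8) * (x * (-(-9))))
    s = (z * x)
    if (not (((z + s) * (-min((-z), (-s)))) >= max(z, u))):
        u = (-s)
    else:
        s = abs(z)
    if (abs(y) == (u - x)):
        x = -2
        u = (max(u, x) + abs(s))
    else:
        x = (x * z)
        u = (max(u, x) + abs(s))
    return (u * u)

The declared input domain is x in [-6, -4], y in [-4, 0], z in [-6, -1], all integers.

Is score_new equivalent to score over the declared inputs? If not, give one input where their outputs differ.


Evaluate both at x=-6, y=0, z=-1.
score: u=432, then s=6, then (((z + s) * max(z, s)) < max(z, u)) is true, then u=-6, then (abs(y) == (u - x)) is true, then x=-3, then u=3, then returns 9
score_new: u=432, then s=6, then (not (((z + s) * (-min((-z), (-s)))) >= max(z, u))) is true, then u=-6, then (abs(y) == (u - x)) is true, then x=-2, then u=4, then returns 16
9 != 16, so the rewrite changes behavior.
verdict: not equivalent; witness: x=-6, y=0, z=-1


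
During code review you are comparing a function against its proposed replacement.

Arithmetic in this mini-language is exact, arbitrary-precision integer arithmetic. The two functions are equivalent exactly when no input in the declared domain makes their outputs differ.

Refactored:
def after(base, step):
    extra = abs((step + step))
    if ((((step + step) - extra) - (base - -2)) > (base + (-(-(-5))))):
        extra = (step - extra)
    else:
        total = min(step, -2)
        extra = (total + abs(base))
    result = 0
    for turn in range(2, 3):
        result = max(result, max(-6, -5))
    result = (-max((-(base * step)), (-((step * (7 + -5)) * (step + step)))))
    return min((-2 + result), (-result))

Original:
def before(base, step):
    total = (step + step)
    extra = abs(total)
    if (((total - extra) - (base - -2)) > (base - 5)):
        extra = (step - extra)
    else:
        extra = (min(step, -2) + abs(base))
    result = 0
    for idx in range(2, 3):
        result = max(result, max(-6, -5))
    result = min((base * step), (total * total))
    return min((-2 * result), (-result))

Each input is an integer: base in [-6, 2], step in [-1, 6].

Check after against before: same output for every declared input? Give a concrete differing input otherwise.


At base=-6, step=-1: before gives -8, after gives -4.
verdict: not equivalent; witness: base=-6, step=-1


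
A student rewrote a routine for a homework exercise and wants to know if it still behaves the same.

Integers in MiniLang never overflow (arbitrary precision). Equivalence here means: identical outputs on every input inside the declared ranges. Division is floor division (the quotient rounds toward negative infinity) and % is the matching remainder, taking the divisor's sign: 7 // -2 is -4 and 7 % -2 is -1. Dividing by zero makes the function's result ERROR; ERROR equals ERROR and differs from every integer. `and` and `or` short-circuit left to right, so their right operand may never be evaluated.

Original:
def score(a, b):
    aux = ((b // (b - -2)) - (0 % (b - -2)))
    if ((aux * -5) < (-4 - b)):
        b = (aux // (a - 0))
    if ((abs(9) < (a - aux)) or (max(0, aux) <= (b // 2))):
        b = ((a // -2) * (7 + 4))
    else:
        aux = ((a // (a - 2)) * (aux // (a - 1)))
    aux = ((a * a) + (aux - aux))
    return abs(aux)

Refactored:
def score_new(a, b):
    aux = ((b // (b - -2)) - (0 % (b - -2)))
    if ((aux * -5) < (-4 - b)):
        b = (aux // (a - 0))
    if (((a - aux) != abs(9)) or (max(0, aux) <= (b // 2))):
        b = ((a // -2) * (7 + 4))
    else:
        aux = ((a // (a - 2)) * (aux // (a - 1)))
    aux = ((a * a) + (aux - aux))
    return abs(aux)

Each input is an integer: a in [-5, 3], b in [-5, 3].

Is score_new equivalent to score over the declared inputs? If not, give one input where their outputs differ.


There is a counterexample at a=1, b=-5: ERROR on one side, 1 on the other.
score: aux=1, then ((aux * -5) < (-4 - b)) is true, then b=1, then ((abs(9) < (a - aux)) or (max(0, aux) <= (b // 2))) is false, then a zero divisor aborts: ERROR
score_new: aux=1, then ((aux * -5) < (-4 - b)) is true, then b=1, then (((a - aux) != abs(9)) or (max(0, aux) <= (b // 2))) is true, then b=-11, then aux=1, then returns 1
verdict: not equivalent; witness: a=1, b=-5


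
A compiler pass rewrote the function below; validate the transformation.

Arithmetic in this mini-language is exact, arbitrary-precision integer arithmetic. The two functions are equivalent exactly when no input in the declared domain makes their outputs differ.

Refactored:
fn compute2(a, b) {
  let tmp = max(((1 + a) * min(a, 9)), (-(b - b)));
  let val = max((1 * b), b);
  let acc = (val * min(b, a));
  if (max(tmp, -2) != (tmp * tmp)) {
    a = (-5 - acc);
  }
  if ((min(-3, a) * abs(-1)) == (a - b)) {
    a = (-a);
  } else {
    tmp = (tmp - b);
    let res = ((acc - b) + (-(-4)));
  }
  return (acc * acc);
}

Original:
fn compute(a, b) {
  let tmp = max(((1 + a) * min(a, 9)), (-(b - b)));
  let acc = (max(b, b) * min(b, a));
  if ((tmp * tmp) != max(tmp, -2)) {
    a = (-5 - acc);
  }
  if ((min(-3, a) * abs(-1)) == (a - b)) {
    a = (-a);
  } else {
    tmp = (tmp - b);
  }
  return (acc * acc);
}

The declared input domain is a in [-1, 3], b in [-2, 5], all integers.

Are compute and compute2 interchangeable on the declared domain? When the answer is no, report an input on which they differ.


Comparing the listings, the differences include: arithmetic usage differs; and local variable names differ; and constant usage differs; and statement counts differ.
As a probe, take a=2, b=-2: compute runs tmp becomes 6; next acc becomes 4; next ((tmp * tmp) != max(tmp, -2)) evaluates to true; next a becomes -9; next ((min(-3, a) * abs(-1)) == (a - b)) evaluates to false; next tmp becomes 8; next final value 16; compute2 runs tmp becomes 6; next val becomes -2; next acc becomes 4; next (max(tmp, -2) != (tmp * tmp)) evaluates to true; next a becomes -9; next ((min(-3, a) * abs(-1)) == (a - b)) evaluates to false; next tmp becomes 8; next res becomes 10; next final value 16; both end at 16.
Every one of the 40 inputs gives matching results.
verdict: equivalent


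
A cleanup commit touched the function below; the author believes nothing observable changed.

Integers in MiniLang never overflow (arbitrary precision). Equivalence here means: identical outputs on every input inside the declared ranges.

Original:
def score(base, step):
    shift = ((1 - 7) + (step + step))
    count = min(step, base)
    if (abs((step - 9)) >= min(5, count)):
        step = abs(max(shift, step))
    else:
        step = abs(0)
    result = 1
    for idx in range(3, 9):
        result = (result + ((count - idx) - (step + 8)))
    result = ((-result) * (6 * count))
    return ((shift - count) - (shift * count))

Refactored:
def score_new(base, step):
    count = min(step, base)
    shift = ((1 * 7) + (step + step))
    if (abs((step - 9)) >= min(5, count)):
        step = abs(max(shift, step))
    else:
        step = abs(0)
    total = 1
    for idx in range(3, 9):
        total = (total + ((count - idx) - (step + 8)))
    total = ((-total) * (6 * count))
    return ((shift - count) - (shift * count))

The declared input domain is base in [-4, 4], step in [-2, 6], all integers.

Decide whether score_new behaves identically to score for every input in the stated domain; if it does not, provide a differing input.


There is a counterexample at base=-4, step=-2: -46 on one side, 19 on the other.
score: shift becomes -10; next count becomes -4; next (abs((step - 9)) >= min(5, count)) evaluates to true; next step becomes 2; next result becomes 1; next at idx=3:; next result becomes -16; next at idx=4:; next result becomes -34; next at idx=5:; next result becomes -53; next at idx=6:; next result becomes -73; next at idx=7:; next result becomes -94; next at idx=8:; next result becomes -116; next result becomes -2784; next final value -46
score_new: count becomes -4; next shift becomes 3; next (abs((step - 9)) >= min(5, count)) evaluates to true; next step becomes 3; next total becomes 1; next at idx=3:; next total becomes -17; next at idx=4:; next total becomes -36; next at idx=5:; next total becomes -56; next at idx=6:; next total becomes -77; next at idx=7:; next total becomes -99; next at idx=8:; next total becomes -122; next total becomes -2928; next final value 19
verdict: not equivalent; witness: base=-4, step=-2


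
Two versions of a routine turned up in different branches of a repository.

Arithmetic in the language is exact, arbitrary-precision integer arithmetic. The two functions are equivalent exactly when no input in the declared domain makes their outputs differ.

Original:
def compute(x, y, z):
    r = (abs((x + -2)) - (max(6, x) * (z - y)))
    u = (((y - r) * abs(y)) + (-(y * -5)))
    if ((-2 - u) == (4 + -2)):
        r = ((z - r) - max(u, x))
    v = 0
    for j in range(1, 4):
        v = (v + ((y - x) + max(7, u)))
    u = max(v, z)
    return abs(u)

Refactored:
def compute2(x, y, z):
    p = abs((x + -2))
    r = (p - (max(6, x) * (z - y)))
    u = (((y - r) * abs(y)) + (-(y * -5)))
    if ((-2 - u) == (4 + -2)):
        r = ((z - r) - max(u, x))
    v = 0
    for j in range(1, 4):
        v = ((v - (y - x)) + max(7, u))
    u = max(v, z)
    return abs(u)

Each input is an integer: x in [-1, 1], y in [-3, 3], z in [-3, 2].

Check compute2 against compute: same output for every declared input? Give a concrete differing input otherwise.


Try x=-1, y=-3, z=-3.
compute: r = 3; u = -33; ((-2 - u) == (4 + -2)) -> false; v = 0; [j=1]; v = 5; [j=2]; v = 10; [j=3]; v = 15; u = 15; return 15
compute2: p = 3; r = 3; u = -33; ((-2 - u) == (4 + -2)) -> false; v = 0; [j=1]; v = 9; [j=2]; v = 18; [j=3]; v = 27; u = 27; return 27
15 != 27, so the rewrite changes behavior.
verdict: not equivalent; witness: x=-1, y=-3, z=-3


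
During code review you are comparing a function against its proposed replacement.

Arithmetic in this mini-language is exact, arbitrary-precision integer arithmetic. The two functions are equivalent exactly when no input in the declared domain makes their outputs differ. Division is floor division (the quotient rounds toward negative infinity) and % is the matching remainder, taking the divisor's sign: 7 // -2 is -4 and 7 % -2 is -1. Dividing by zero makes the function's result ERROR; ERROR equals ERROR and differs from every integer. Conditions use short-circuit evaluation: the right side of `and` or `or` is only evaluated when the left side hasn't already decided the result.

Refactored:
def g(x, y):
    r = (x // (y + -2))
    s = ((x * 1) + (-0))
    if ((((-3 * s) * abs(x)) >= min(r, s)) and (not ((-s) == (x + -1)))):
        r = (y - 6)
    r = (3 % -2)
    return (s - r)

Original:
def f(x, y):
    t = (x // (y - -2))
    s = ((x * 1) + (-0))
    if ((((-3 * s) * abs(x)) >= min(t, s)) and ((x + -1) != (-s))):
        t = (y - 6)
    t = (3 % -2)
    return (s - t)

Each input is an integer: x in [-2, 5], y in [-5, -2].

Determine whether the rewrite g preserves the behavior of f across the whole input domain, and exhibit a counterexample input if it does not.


On input x=-2, y=-2, f returns ERROR while g returns -1.
verdict: not equivalent; witness: x=-2, y=-2


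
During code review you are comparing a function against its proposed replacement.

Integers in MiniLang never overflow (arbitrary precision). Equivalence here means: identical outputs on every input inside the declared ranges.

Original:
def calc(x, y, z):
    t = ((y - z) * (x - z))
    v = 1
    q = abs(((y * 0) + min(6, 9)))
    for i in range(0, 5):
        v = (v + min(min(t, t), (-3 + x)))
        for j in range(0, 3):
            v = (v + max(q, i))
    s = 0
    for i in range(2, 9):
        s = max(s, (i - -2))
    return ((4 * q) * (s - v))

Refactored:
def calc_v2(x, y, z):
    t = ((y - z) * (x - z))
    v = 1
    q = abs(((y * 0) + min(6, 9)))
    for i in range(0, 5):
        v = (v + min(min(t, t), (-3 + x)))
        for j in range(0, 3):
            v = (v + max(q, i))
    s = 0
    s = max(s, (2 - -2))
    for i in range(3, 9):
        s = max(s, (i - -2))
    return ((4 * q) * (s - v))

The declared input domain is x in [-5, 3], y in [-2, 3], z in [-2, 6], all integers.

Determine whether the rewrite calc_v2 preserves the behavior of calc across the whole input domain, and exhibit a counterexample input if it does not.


Comparing the listings, the differences include: arithmetic usage differs, and loop structure differs, and constant usage differs, and statement counts differ, and min/max/abs usage differs.
One worked example (x=2, y=-1, z=0) — calc: t=-2, then v=1, then q=6, then (i=0), then v=-1, then (j=0), then v=5, then (j=1), then v=11, then (j=2), then v=17, then (i=1), then v=15, then (j=0), then v=21, then (j=1), then v=27, then (j=2), then v=33, then (i=2), then v=31, then (j=0), then v=37, then (j=1), then v=43, then (j=2), then v=49, then (i=3), then v=47, then (j=0), then v=53, then (j=1), then v=59, then (j=2), then v=65, then (i=4), then v=63, then (j=0), then v=69, then (j=1), then v=75, then (j=2), then v=81, then s=0, then (i=2), then s=4, then (i=3), then s=5, then (i=4), then s=6, then (i=5), then s=7, then (i=6), then s=8, then (i=7), then s=9, then (i=8), then s=10, then returns -1704; calc_v2: t=-2, then v=1, then q=6, then (i=0), then v=-1, then (j=0), then v=5, then (j=1), then v=11, then (j=2), then v=17, then (i=1), then v=15, then (j=0), then v=21, then (j=1), then v=27, then (j=2), then v=33, then (i=2), then v=31, then (j=0), then v=37, then (j=1), then v=43, then (j=2), then v=49, then (i=3), then v=47, then (j=0), then v=53, then (j=1), then v=59, then (j=2), then v=65, then (i=4), then v=63, then (j=0), then v=69, then (j=1), then v=75, then (j=2), then v=81, then s=0, then s=4, then (i=3), then s=5, then (i=4), then s=6, then (i=5), then s=7, then (i=6), then s=8, then (i=7), then s=9, then (i=8), then s=10, then returns -1704; agreement on -1704.
Checked all 486 inputs in the declared domain: the outputs agree on every one.
verdict: equivalent


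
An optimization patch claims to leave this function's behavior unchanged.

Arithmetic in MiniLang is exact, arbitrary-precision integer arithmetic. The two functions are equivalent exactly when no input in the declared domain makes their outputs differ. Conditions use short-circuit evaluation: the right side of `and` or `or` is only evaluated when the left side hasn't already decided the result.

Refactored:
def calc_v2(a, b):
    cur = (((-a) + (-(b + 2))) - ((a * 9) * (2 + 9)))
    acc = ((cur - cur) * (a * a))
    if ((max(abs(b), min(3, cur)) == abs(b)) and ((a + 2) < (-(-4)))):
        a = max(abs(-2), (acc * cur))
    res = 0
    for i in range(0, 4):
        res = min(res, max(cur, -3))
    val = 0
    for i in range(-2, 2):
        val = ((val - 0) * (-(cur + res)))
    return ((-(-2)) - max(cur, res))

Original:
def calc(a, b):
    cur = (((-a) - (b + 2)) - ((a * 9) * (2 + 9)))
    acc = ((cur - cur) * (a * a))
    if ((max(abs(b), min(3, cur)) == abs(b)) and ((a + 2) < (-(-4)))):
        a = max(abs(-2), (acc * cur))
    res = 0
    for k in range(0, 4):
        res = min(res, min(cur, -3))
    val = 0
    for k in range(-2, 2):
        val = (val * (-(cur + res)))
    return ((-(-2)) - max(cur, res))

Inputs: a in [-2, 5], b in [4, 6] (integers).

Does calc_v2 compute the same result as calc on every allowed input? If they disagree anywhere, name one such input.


Evaluate both at a=0, b=4.
calc: cur = -6; acc = 0; ((max(abs(b), min(3, cur)) == abs(b)) and ((a + 2) < (-(-4)))) -> true; a = 2; res = 0; [k=0]; res = -6; [k=1]; res = -6; [k=2]; res = -6; [k=3]; res = -6; val = 0; [k=-2]; val = 0; [k=-1]; val = 0; [k=0]; val = 0; [k=1]; val = 0; return 8
calc_v2: cur = -6; acc = 0; ((max(abs(b), min(3, cur)) == abs(b)) and ((a + 2) < (-(-4)))) -> true; a = 2; res = 0; [i=0]; res = -3; [i=1]; res = -3; [i=2]; res = -3; [i=3]; res = -3; val = 0; [i=-2]; val = 0; [i=-1]; val = 0; [i=0]; val = 0; [i=1]; val = 0; return 5
8 and 5 differ, so these are not the same function on this domain.
verdict: not equivalent; witness: a=0, b=4


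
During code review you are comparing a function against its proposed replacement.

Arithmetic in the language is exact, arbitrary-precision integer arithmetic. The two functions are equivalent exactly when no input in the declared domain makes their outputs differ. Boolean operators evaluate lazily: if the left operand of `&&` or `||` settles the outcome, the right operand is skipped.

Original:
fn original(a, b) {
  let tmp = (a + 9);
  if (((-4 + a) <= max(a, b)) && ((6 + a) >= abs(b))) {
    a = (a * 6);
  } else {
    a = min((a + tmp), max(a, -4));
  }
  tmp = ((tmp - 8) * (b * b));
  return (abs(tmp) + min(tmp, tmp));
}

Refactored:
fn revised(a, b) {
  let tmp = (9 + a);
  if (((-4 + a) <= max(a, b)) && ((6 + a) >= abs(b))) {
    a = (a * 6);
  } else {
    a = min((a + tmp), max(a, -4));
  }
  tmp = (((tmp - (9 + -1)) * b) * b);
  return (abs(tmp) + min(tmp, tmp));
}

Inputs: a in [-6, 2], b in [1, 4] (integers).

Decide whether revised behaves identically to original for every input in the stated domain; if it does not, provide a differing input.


Changes here: arithmetic usage differs, and constant usage differs; the full 36-point sweep finds no disagreement.
verdict: equivalent


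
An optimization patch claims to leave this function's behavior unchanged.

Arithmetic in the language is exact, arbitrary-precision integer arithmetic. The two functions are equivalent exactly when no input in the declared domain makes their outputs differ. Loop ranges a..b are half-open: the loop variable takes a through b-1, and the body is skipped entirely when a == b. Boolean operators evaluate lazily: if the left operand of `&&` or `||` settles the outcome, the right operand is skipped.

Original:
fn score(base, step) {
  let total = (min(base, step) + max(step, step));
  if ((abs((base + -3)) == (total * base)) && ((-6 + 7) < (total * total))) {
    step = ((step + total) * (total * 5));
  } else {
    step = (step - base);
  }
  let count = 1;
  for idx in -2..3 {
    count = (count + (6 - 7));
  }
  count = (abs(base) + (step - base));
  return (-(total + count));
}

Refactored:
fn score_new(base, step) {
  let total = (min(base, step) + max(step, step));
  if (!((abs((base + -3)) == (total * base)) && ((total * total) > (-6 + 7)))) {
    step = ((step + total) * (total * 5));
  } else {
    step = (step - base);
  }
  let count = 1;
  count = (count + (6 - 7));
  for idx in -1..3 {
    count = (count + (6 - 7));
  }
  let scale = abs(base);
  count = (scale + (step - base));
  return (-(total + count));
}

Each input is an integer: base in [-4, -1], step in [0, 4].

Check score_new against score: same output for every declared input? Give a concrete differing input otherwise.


base=-4, step=0 yields -8 from score but -84 from score_new.
verdict: not equivalent; witness: base=-4, step=0


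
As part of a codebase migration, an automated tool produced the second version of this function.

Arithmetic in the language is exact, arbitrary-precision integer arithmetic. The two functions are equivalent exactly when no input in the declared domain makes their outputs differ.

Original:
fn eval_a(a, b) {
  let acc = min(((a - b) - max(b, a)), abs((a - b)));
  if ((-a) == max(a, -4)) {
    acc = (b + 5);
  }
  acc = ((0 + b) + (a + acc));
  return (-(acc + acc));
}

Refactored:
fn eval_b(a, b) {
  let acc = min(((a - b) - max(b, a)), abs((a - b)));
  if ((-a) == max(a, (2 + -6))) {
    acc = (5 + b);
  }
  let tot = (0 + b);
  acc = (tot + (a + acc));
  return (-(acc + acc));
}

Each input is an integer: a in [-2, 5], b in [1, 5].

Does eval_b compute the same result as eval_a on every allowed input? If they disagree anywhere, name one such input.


Changes here: constant usage differs, plus statement counts differ, plus arithmetic usage differs, plus local variable names differ; the full 40-point sweep finds no disagreement.
verdict: equivalent


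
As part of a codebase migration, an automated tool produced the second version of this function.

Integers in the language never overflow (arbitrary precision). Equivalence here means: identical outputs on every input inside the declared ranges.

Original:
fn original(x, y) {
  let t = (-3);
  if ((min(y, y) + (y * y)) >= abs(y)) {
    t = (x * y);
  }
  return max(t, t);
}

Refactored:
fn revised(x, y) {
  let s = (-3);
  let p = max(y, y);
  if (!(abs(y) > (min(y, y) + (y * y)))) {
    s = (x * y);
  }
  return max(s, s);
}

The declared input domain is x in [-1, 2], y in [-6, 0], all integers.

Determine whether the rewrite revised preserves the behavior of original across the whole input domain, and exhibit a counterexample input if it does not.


Changes here: boolean connective usage differs; also comparison usage differs; also min/max/abs usage differs; also local variable names differ; also statement counts differ; the full 28-point sweep finds no disagreement.
verdict: equivalent


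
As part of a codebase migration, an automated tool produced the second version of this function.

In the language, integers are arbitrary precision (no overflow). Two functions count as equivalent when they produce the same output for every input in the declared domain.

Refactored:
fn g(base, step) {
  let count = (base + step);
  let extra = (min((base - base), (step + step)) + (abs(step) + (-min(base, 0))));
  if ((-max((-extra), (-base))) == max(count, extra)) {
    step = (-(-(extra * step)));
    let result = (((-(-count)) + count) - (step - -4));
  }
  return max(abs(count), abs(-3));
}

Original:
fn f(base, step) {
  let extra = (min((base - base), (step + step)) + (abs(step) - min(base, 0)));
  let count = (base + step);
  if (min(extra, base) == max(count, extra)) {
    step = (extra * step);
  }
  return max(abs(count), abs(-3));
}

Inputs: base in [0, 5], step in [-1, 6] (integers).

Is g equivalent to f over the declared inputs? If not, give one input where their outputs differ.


Differences: arithmetic usage differs, constant usage differs, local variable names differ, statement counts differ, min/max/abs usage differs — yet all 48 inputs agree.
verdict: equivalent


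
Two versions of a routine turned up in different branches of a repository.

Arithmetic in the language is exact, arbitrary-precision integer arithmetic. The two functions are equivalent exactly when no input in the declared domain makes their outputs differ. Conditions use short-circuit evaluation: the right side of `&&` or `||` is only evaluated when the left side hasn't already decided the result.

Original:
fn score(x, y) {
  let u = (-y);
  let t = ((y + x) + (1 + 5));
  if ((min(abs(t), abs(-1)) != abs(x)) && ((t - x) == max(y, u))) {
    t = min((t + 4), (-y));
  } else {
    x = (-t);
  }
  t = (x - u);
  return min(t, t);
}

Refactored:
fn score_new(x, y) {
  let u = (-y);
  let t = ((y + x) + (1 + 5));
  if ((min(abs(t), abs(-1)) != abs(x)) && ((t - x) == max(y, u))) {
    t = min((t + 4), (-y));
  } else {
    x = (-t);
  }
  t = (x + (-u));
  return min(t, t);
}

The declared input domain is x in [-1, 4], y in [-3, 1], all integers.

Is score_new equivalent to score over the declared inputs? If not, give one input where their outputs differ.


The two versions differ — the changes include arithmetic usage differs.
One worked example (x=3, y=-2) — score: u becomes 2; next t becomes 7; next ((min(abs(t), abs(-1)) != abs(x)) && ((t - x) == max(y, u))) evaluates to false; next x becomes -7; next t becomes -9; next final value -9; score_new: u becomes 2; next t becomes 7; next ((min(abs(t), abs(-1)) != abs(x)) && ((t - x) == max(y, u))) evaluates to false; next x becomes -7; next t becomes -9; next final value -9; agreement on -9.
Across all 30 domain points the two functions coincide.
verdict: equivalent


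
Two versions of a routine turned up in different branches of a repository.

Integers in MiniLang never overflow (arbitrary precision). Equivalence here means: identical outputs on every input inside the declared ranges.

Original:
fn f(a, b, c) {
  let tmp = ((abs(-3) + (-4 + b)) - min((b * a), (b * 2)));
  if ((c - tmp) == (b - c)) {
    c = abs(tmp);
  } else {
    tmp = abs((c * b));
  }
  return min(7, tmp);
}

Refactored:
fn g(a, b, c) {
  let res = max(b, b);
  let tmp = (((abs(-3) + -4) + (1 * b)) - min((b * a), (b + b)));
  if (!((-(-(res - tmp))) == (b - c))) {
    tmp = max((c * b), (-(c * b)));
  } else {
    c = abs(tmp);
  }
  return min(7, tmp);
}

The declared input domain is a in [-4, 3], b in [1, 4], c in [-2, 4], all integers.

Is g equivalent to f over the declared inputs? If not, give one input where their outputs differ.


Evaluate both at a=-3, b=1, c=2.
f: tmp becomes 3; next ((c - tmp) == (b - c)) evaluates to true; next c becomes 3; next final value 3
g: res becomes 1; next tmp becomes 3; next (!((-(-(res - tmp))) == (b - c))) evaluates to true; next tmp becomes 2; next final value 2
3 vs 2 — the two versions disagree here.
verdict: not equivalent; witness: a=-3, b=1, c=2


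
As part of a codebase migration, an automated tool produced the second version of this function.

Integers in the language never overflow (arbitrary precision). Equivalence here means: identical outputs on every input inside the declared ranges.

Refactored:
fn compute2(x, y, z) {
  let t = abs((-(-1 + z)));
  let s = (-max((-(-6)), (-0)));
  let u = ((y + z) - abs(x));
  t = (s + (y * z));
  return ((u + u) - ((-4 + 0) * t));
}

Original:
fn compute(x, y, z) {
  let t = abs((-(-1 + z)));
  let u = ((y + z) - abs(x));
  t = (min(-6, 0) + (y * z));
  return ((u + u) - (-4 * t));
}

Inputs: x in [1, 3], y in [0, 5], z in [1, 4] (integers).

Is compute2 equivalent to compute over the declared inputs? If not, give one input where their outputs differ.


Changes here: constant usage differs, plus local variable names differ, plus arithmetic usage differs, plus min/max/abs usage differs, plus statement counts differ; the full 72-point sweep finds no disagreement.
verdict: equivalent
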